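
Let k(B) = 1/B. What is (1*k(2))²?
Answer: ¼ ≈ 0.25000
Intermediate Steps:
(1*k(2))² = (1/2)² = (1*(½))² = (½)² = ¼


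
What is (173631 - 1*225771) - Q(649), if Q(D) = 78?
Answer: -52218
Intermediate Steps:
(173631 - 1*225771) - Q(649) = (173631 - 1*225771) - 1*78 = (173631 - 225771) - 78 = -52140 - 78 = -52218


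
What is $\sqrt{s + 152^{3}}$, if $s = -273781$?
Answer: $\sqrt{3238027} \approx 1799.5$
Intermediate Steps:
$\sqrt{s + 152^{3}} = \sqrt{-273781 + 152^{3}} = \sqrt{-273781 + 3511808} = \sqrt{3238027}$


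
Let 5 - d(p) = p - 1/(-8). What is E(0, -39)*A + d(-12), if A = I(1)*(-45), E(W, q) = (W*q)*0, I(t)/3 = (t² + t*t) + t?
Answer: 135/8 ≈ 16.875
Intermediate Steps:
I(t) = 3*t + 6*t² (I(t) = 3*((t² + t*t) + t) = 3*((t² + t²) + t) = 3*(2*t² + t) = 3*(t + 2*t²) = 3*t + 6*t²)
E(W, q) = 0
A = -405 (A = (3*1*(1 + 2*1))*(-45) = (3*1*(1 + 2))*(-45) = (3*1*3)*(-45) = 9*(-45) = -405)
d(p) = 39/8 - p (d(p) = 5 - (p - 1/(-8)) = 5 - (p - 1*(-⅛)) = 5 - (p + ⅛) = 5 - (⅛ + p) = 5 + (-⅛ - p) = 39/8 - p)
E(0, -39)*A + d(-12) = 0*(-405) + (39/8 - 1*(-12)) = 0 + (39/8 + 12) = 0 + 135/8 = 135/8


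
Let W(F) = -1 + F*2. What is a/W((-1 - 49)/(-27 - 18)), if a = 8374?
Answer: 75366/11 ≈ 6851.5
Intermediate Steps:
W(F) = -1 + 2*F
a/W((-1 - 49)/(-27 - 18)) = 8374/(-1 + 2*((-1 - 49)/(-27 - 18))) = 8374/(-1 + 2*(-50/(-45))) = 8374/(-1 + 2*(-50*(-1/45))) = 8374/(-1 + 2*(10/9)) = 8374/(-1 + 20/9) = 8374/(11/9) = 8374*(9/11) = 75366/11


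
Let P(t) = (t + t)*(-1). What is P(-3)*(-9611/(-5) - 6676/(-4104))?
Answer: 9869231/855 ≈ 11543.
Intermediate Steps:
P(t) = -2*t (P(t) = (2*t)*(-1) = -2*t)
P(-3)*(-9611/(-5) - 6676/(-4104)) = (-2*(-3))*(-9611/(-5) - 6676/(-4104)) = 6*(-9611*(-1/5) - 6676*(-1/4104)) = 6*(9611/5 + 1669/1026) = 6*(9869231/5130) = 9869231/855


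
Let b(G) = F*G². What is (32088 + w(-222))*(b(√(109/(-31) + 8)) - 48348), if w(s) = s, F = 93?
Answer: -1527369246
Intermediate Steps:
b(G) = 93*G²
(32088 + w(-222))*(b(√(109/(-31) + 8)) - 48348) = (32088 - 222)*(93*(√(109/(-31) + 8))² - 48348) = 31866*(93*(√(109*(-1/31) + 8))² - 48348) = 31866*(93*(√(-109/31 + 8))² - 48348) = 31866*(93*(√(139/31))² - 48348) = 31866*(93*(√4309/31)² - 48348) = 31866*(93*(139/31) - 48348) = 31866*(417 - 48348) = 31866*(-47931) = -1527369246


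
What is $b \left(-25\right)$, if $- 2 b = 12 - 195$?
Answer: $- \frac{4575}{2} \approx -2287.5$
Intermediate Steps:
$b = \frac{183}{2}$ ($b = - \frac{12 - 195}{2} = \left(- \frac{1}{2}\right) \left(-183\right) = \frac{183}{2} \approx 91.5$)
$b \left(-25\right) = \frac{183}{2} \left(-25\right) = - \frac{4575}{2}$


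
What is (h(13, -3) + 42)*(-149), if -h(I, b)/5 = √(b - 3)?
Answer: -6258 + 745*I*√6 ≈ -6258.0 + 1824.9*I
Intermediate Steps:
h(I, b) = -5*√(-3 + b) (h(I, b) = -5*√(b - 3) = -5*√(-3 + b))
(h(13, -3) + 42)*(-149) = (-5*√(-3 - 3) + 42)*(-149) = (-5*I*√6 + 42)*(-149) = (42 - 5*I*√6)*(-149) = -6258 + 745*I*√6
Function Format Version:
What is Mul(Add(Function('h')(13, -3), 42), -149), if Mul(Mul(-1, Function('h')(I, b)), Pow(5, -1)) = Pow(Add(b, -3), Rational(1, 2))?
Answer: Add(-6258, Mul(745, I, Pow(6, Rational(1, 2)))) ≈ Add(-6258.0, Mul(1824.9, I))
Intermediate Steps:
Function('h')(I, b) = Mul(-5, Pow(Add(-3, b), Rational(1, 2))) (Function('h')(I, b) = Mul(-5, Pow(Add(b, -3), Rational(1, 2))) = Mul(-5, Pow(Add(-3, b), Rational(1, 2))))
Mul(Add(Function('h')(13, -3), 42), -149) = Mul(Add(Mul(-5, Pow(Add(-3, -3), Rational(1, 2))), 42), -149) = Mul(Add(Mul(-5, Pow(-6, Rational(1, 2))), 42), -149) = Mul(Add(Mul(-5, Mul(I, Pow(6, Rational(1, 2)))), 42), -149) = Mul(Add(Mul(-5, I, Pow(6, Rational(1, 2))), 42), -149) = Mul(Add(42, Mul(-5, I, Pow(6, Rational(1, 2)))), -149) = Add(-6258, Mul(745, I, Pow(6, Rational(1, 2))))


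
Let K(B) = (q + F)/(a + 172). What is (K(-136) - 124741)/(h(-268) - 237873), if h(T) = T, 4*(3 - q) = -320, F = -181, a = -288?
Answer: 7234929/13812178 ≈ 0.52381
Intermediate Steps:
q = 83 (q = 3 - ¼*(-320) = 3 + 80 = 83)
K(B) = 49/58 (K(B) = (83 - 181)/(-288 + 172) = -98/(-116) = -98*(-1/116) = 49/58)
(K(-136) - 124741)/(h(-268) - 237873) = (49/58 - 124741)/(-268 - 237873) = -7234929/58/(-238141) = -7234929/58*(-1/238141) = 7234929/13812178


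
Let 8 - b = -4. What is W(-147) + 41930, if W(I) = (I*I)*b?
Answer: 301238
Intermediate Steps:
b = 12 (b = 8 - 1*(-4) = 8 + 4 = 12)
W(I) = 12*I² (W(I) = (I*I)*12 = I²*12 = 12*I²)
W(-147) + 41930 = 12*(-147)² + 41930 = 12*21609 + 41930 = 259308 + 41930 = 301238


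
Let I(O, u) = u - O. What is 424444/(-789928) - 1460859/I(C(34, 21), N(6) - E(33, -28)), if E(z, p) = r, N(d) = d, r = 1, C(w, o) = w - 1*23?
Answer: 24041060031/98741 ≈ 2.4348e+5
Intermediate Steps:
C(w, o) = -23 + w (C(w, o) = w - 23 = -23 + w)
E(z, p) = 1
424444/(-789928) - 1460859/I(C(34, 21), N(6) - E(33, -28)) = 424444/(-789928) - 1460859/((6 - 1*1) - (-23 + 34)) = 424444*(-1/789928) - 1460859/((6 - 1) - 1*11) = -106111/197482 - 1460859/(5 - 11) = -106111/197482 - 1460859/(-6) = -106111/197482 - 1460859*(-⅙) = -106111/197482 + 486953/2 = 24041060031/98741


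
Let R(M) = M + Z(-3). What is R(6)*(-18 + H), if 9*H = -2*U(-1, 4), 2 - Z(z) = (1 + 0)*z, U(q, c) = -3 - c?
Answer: -1628/9 ≈ -180.89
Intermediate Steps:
Z(z) = 2 - z (Z(z) = 2 - (1 + 0)*z = 2 - z)
H = 14/9 (H = (-2*(-3 - 1*4))/9 = (-2*(-3 - 4))/9 = (-2*(-7))/9 = (⅑)*14 = 14/9 ≈ 1.5556)
R(M) = 5 + M (R(M) = M + (2 - 1*(-3)) = M + (2 + 3) = M + 5 = 5 + M)
R(6)*(-18 + H) = (5 + 6)*(-18 + 14/9) = 11*(-148/9) = -1628/9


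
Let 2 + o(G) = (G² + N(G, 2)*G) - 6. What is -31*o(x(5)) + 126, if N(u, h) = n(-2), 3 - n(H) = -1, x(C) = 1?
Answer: 219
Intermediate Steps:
n(H) = 4 (n(H) = 3 - 1*(-1) = 3 + 1 = 4)
N(u, h) = 4
o(G) = -8 + G² + 4*G (o(G) = -2 + ((G² + 4*G) - 6) = -2 + (-6 + G² + 4*G) = -8 + G² + 4*G)
-31*o(x(5)) + 126 = -31*(-8 + 1² + 4*1) + 126 = -31*(-8 + 1 + 4) + 126 = -31*(-3) + 126 = 93 + 126 = 219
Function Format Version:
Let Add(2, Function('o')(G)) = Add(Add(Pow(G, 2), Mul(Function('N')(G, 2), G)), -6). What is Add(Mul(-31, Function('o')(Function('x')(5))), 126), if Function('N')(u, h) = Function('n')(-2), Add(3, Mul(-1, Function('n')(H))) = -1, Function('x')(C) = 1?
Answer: 219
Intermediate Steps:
Function('n')(H) = 4 (Function('n')(H) = Add(3, Mul(-1, -1)) = Add(3, 1) = 4)
Function('N')(u, h) = 4
Function('o')(G) = Add(-8, Pow(G, 2), Mul(4, G)) (Function('o')(G) = Add(-2, Add(Add(Pow(G, 2), Mul(4, G)), -6)) = Add(-2, Add(-6, Pow(G, 2), Mul(4, G))) = Add(-8, Pow(G, 2), Mul(4, G)))
Add(Mul(-31, Function('o')(Function('x')(5))), 126) = Add(Mul(-31, Add(-8, Pow(1, 2), Mul(4, 1))), 126) = Add(Mul(-31, Add(-8, 1, 4)), 126) = Add(Mul(-31, -3), 126) = Add(93, 126) = 219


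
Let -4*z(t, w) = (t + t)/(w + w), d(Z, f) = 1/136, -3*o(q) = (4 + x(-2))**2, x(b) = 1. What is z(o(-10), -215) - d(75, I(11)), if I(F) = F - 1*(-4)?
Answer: -299/17544 ≈ -0.017043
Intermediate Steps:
I(F) = 4 + F (I(F) = F + 4 = 4 + F)
o(q) = -25/3 (o(q) = -(4 + 1)**2/3 = -1/3*5**2 = -1/3*25 = -25/3)
d(Z, f) = 1/136
z(t, w) = -t/(4*w) (z(t, w) = -(t + t)/(4*(w + w)) = -2*t/(4*(2*w)) = -2*t*1/(2*w)/4 = -t/(4*w))
z(o(-10), -215) - d(75, I(11)) = -1/4*(-25/3)/(-215) - 1*1/136 = -1/4*(-25/3)*(-1/215) - 1/136 = -5/516 - 1/136 = -299/17544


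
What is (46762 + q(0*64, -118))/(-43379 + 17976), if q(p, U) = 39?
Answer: -46801/25403 ≈ -1.8423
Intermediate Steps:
(46762 + q(0*64, -118))/(-43379 + 17976) = (46762 + 39)/(-43379 + 17976) = 46801/(-25403) = 46801*(-1/25403) = -46801/25403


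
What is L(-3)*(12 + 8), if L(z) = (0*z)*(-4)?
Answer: 0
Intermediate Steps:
L(z) = 0 (L(z) = 0*(-4) = 0)
L(-3)*(12 + 8) = 0*(12 + 8) = 0*20 = 0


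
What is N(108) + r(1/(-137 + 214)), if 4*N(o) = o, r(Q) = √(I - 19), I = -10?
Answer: 27 + I*√29 ≈ 27.0 + 5.3852*I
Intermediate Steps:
r(Q) = I*√29 (r(Q) = √(-10 - 19) = √(-29) = I*√29)
N(o) = o/4
N(108) + r(1/(-137 + 214)) = (¼)*108 + I*√29 = 27 + I*√29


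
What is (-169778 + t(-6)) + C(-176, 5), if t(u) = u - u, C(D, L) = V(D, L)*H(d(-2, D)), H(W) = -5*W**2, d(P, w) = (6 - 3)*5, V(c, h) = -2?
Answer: -167528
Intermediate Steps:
d(P, w) = 15 (d(P, w) = 3*5 = 15)
C(D, L) = 2250 (C(D, L) = -(-10)*15**2 = -(-10)*225 = -2*(-1125) = 2250)
t(u) = 0
(-169778 + t(-6)) + C(-176, 5) = (-169778 + 0) + 2250 = -169778 + 2250 = -167528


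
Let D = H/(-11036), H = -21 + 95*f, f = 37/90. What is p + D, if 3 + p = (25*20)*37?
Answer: 3674391731/198648 ≈ 18497.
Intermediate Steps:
f = 37/90 (f = 37*(1/90) = 37/90 ≈ 0.41111)
H = 325/18 (H = -21 + 95*(37/90) = -21 + 703/18 = 325/18 ≈ 18.056)
p = 18497 (p = -3 + (25*20)*37 = -3 + 500*37 = -3 + 18500 = 18497)
D = -325/198648 (D = (325/18)/(-11036) = (325/18)*(-1/11036) = -325/198648 ≈ -0.0016361)
p + D = 18497 - 325/198648 = 3674391731/198648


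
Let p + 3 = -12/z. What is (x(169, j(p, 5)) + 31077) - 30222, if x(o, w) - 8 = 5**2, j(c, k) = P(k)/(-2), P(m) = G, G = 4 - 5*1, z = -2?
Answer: 888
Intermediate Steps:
G = -1 (G = 4 - 5 = -1)
P(m) = -1
p = 3 (p = -3 - 12/(-2) = -3 - 12*(-1/2) = -3 + 6 = 3)
j(c, k) = 1/2 (j(c, k) = -1/(-2) = -1*(-1/2) = 1/2)
x(o, w) = 33 (x(o, w) = 8 + 5**2 = 8 + 25 = 33)
(x(169, j(p, 5)) + 31077) - 30222 = (33 + 31077) - 30222 = 31110 - 30222 = 888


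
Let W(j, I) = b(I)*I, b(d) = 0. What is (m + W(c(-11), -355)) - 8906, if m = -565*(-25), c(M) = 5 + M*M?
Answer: 5219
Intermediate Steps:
c(M) = 5 + M**2
m = 14125
W(j, I) = 0 (W(j, I) = 0*I = 0)
(m + W(c(-11), -355)) - 8906 = (14125 + 0) - 8906 = 14125 - 8906 = 5219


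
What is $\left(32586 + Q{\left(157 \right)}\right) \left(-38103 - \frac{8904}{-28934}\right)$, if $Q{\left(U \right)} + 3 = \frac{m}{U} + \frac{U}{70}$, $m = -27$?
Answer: $- \frac{197401526685942921}{158992330} \approx -1.2416 \cdot 10^{9}$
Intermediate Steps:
$Q{\left(U \right)} = -3 - \frac{27}{U} + \frac{U}{70}$ ($Q{\left(U \right)} = -3 + \left(- \frac{27}{U} + \frac{U}{70}\right) = -3 - \frac{27}{U} + \frac{U}{70}$)
$\left(32586 + Q{\left(157 \right)}\right) \left(-38103 - \frac{8904}{-28934}\right) = \left(32586 - \left(\frac{53}{70} + \frac{27}{157}\right)\right) \left(-38103 - \frac{8904}{-28934}\right) = \left(32586 - \frac{10211}{10990}\right) \left(-38103 - - \frac{4452}{14467}\right) = \left(32586 - \frac{10211}{10990}\right) \left(-38103 + \frac{4452}{14467}\right) = \left(32586 - \frac{10211}{10990}\right) \left(- \frac{551231649}{14467}\right) = \frac{358109929}{10990} \left(- \frac{551231649}{14467}\right) = - \frac{197401526685942921}{158992330}$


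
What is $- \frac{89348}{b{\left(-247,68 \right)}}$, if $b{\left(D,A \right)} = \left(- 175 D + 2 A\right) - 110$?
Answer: $- \frac{89348}{43251} \approx -2.0658$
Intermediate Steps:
$b{\left(D,A \right)} = -110 - 175 D + 2 A$
$- \frac{89348}{b{\left(-247,68 \right)}} = - \frac{89348}{-110 - -43225 + 2 \cdot 68} = - \frac{89348}{-110 + 43225 + 136} = - \frac{89348}{43251}$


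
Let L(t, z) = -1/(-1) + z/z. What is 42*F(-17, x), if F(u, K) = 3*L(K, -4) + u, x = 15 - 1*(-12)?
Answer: -462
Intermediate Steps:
x = 27 (x = 15 + 12 = 27)
L(t, z) = 2 (L(t, z) = -1*(-1) + 1 = 1 + 1 = 2)
F(u, K) = 6 + u (F(u, K) = 3*2 + u = 6 + u)
42*F(-17, x) = 42*(6 - 17) = 42*(-11) = -462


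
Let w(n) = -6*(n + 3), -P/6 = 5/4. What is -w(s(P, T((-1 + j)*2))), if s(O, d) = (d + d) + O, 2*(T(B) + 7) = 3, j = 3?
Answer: -93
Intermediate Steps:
P = -15/2 (P = -30/4 = -6*5/4 = -15/2 ≈ -7.5000)
T(B) = -11/2 (T(B) = -7 + (½)*3 = -7 + 3/2 = -11/2)
s(O, d) = O + 2*d (s(O, d) = 2*d + O = O + 2*d)
w(n) = -18 - 6*n (w(n) = -6*(3 + n) = -18 - 6*n)
-w(s(P, T((-1 + j)*2))) = -(-18 - 6*(-15/2 + 2*(-11/2))) = -(-18 - 6*(-15/2 - 11)) = -(-18 - 6*(-37/2)) = -(-18 + 111) = -1*93 = -93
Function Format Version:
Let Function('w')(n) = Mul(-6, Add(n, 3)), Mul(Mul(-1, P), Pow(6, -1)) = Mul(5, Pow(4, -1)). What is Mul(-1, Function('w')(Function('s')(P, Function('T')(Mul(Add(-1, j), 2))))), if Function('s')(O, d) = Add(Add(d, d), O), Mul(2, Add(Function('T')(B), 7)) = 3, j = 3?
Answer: -93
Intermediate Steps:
P = Rational(-15, 2) (P = Mul(-6, Mul(5, Pow(4, -1))) = Mul(-6, Mul(5, Rational(1, 4))) = Mul(-6, Rational(5, 4)) = Rational(-15, 2) ≈ -7.5000)
Function('T')(B) = Rational(-11, 2) (Function('T')(B) = Add(-7, Mul(Rational(1, 2), 3)) = Add(-7, Rational(3, 2)) = Rational(-11, 2))
Function('s')(O, d) = Add(O, Mul(2, d)) (Function('s')(O, d) = Add(Mul(2, d), O) = Add(O, Mul(2, d)))
Function('w')(n) = Add(-18, Mul(-6, n)) (Function('w')(n) = Mul(-6, Add(3, n)) = Add(-18, Mul(-6, n)))
Mul(-1, Function('w')(Function('s')(P, Function('T')(Mul(Add(-1, j), 2))))) = Mul(-1, Add(-18, Mul(-6, Add(Rational(-15, 2), Mul(2, Rational(-11, 2)))))) = Mul(-1, Add(-18, Mul(-6, Add(Rational(-15, 2), -11)))) = Mul(-1, Add(-18, Mul(-6, Rational(-37, 2)))) = Mul(-1, Add(-18, 111)) = Mul(-1, 93) = -93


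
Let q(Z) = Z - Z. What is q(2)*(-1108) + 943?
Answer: 943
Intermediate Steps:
q(Z) = 0
q(2)*(-1108) + 943 = 0*(-1108) + 943 = 0 + 943 = 943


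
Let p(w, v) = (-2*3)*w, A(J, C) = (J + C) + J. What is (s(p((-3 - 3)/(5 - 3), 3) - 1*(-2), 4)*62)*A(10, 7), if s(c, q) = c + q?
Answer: 40176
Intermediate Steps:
A(J, C) = C + 2*J (A(J, C) = (C + J) + J = C + 2*J)
p(w, v) = -6*w
(s(p((-3 - 3)/(5 - 3), 3) - 1*(-2), 4)*62)*A(10, 7) = (((-6*(-3 - 3)/(5 - 3) - 1*(-2)) + 4)*62)*(7 + 2*10) = (((-(-36)/2 + 2) + 4)*62)*(7 + 20) = (((-(-36)/2 + 2) + 4)*62)*27 = (((-6*(-3) + 2) + 4)*62)*27 = (((18 + 2) + 4)*62)*27 = ((20 + 4)*62)*27 = (24*62)*27 = 1488*27 = 40176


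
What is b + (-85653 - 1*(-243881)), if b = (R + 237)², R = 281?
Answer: 426552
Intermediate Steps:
b = 268324 (b = (281 + 237)² = 518² = 268324)
b + (-85653 - 1*(-243881)) = 268324 + (-85653 - 1*(-243881)) = 268324 + (-85653 + 243881) = 268324 + 158228 = 426552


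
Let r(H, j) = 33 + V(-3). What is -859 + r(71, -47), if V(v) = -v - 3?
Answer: -826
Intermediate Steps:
V(v) = -3 - v
r(H, j) = 33 (r(H, j) = 33 + (-3 - 1*(-3)) = 33 + (-3 + 3) = 33 + 0 = 33)
-859 + r(71, -47) = -859 + 33 = -826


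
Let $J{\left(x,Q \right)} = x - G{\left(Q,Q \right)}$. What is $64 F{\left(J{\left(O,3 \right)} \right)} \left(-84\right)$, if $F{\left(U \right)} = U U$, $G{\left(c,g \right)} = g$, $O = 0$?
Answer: $-48384$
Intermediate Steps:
$J{\left(x,Q \right)} = x - Q$
$F{\left(U \right)} = U^{2}$
$64 F{\left(J{\left(O,3 \right)} \right)} \left(-84\right) = 64 \left(0 - 3\right)^{2} \left(-84\right) = 64 \left(-3\right)^{2} \left(-84\right) = 64 \cdot 9 \left(-84\right) = 576 \left(-84\right) = -48384$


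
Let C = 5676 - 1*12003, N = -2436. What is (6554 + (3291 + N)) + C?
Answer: 1082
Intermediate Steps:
C = -6327 (C = 5676 - 12003 = -6327)
(6554 + (3291 + N)) + C = (6554 + (3291 - 2436)) - 6327 = (6554 + 855) - 6327 = 7409 - 6327 = 1082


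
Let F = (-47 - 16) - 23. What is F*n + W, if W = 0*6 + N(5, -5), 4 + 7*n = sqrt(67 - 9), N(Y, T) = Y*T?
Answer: 169/7 - 86*sqrt(58)/7 ≈ -69.422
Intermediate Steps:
N(Y, T) = T*Y
n = -4/7 + sqrt(58)/7 (n = -4/7 + sqrt(67 - 9)/7 = -4/7 + sqrt(58)/7 ≈ 0.51654)
F = -86 (F = -63 - 23 = -86)
W = -25 (W = 0*6 - 5*5 = 0 - 25 = -25)
F*n + W = -86*(-4/7 + sqrt(58)/7) - 25 = (344/7 - 86*sqrt(58)/7) - 25 = 169/7 - 86*sqrt(58)/7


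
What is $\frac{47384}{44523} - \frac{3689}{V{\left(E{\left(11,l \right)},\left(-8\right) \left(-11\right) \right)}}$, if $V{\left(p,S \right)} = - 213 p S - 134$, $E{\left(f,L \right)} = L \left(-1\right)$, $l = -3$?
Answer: $\frac{2835091891}{2509583418} \approx 1.1297$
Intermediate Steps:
$E{\left(f,L \right)} = - L$
$V{\left(p,S \right)} = -134 - 213 S p$ ($V{\left(p,S \right)} = - 213 S p - 134 = -134 - 213 S p$)
$\frac{47384}{44523} - \frac{3689}{V{\left(E{\left(11,l \right)},\left(-8\right) \left(-11\right) \right)}} = \frac{47384}{44523} - \frac{3689}{-134 - 213 \left(\left(-8\right) \left(-11\right)\right) \left(\left(-1\right) \left(-3\right)\right)} = 47384 \cdot \frac{1}{44523} - \frac{3689}{-134 - 18744 \cdot 3} = \frac{47384}{44523} - \frac{3689}{-134 - 56232} = \frac{47384}{44523} - \frac{3689}{-56366} = \frac{47384}{44523} - - \frac{3689}{56366} = \frac{47384}{44523} + \frac{3689}{56366} = \frac{2835091891}{2509583418}$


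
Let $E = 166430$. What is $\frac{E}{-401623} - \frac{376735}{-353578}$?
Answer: $\frac{92459454365}{142005057094} \approx 0.6511$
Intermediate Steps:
$\frac{E}{-401623} - \frac{376735}{-353578} = \frac{166430}{-401623} - \frac{376735}{-353578} = 166430 \left(- \frac{1}{401623}\right) - - \frac{376735}{353578} = - \frac{166430}{401623} + \frac{376735}{353578} = \frac{92459454365}{142005057094}$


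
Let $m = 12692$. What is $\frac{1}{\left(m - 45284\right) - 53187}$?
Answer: $- \frac{1}{85779} \approx -1.1658 \cdot 10^{-5}$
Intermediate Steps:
$\frac{1}{\left(m - 45284\right) - 53187} = \frac{1}{\left(12692 - 45284\right) - 53187} = \frac{1}{-32592 - 53187} = \frac{1}{-85779} = - \frac{1}{85779}$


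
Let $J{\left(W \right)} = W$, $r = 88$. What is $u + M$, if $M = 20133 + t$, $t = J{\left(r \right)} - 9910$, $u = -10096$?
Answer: $215$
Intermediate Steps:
$t = -9822$ ($t = 88 - 9910 = -9822$)
$M = 10311$ ($M = 20133 - 9822 = 10311$)
$u + M = -10096 + 10311 = 215$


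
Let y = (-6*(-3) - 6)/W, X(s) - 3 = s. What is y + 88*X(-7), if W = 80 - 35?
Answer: -5276/15 ≈ -351.73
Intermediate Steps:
W = 45
X(s) = 3 + s
y = 4/15 (y = (-6*(-3) - 6)/45 = (18 - 6)*(1/45) = 12*(1/45) = 4/15 ≈ 0.26667)
y + 88*X(-7) = 4/15 + 88*(3 - 7) = 4/15 + 88*(-4) = 4/15 - 352 = -5276/15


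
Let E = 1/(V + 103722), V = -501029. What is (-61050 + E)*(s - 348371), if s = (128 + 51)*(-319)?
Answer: 9834963541744672/397307 ≈ 2.4754e+10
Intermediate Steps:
s = -57101 (s = 179*(-319) = -57101)
E = -1/397307 (E = 1/(-501029 + 103722) = 1/(-397307) = -1/397307 ≈ -2.5169e-6)
(-61050 + E)*(s - 348371) = (-61050 - 1/397307)*(-57101 - 348371) = -24255592351/397307*(-405472) = 9834963541744672/397307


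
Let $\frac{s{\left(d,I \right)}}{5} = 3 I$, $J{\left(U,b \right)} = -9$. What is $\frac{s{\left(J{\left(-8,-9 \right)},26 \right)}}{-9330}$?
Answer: $- \frac{13}{311} \approx -0.041801$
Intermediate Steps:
$s{\left(d,I \right)} = 15 I$ ($s{\left(d,I \right)} = 5 \cdot 3 I = 15 I$)
$\frac{s{\left(J{\left(-8,-9 \right)},26 \right)}}{-9330} = \frac{15 \cdot 26}{-9330} = 390 \left(- \frac{1}{9330}\right) = - \frac{13}{311}$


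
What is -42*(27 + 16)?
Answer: -1806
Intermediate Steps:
-42*(27 + 16) = -42*43 = -1806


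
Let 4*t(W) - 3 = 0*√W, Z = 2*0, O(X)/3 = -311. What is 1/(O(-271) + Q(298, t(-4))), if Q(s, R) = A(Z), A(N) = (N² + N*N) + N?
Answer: -1/933 ≈ -0.0010718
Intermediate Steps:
O(X) = -933 (O(X) = 3*(-311) = -933)
Z = 0
A(N) = N + 2*N² (A(N) = (N² + N²) + N = 2*N² + N = N + 2*N²)
t(W) = ¾ (t(W) = ¾ + (0*√W)/4 = ¾ + (¼)*0 = ¾ + 0 = ¾)
Q(s, R) = 0 (Q(s, R) = 0*(1 + 2*0) = 0*(1 + 0) = 0*1 = 0)
1/(O(-271) + Q(298, t(-4))) = 1/(-933 + 0) = 1/(-933) = -1/933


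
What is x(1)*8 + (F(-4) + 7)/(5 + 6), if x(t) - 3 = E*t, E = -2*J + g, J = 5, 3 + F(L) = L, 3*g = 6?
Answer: -40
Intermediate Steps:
g = 2 (g = (⅓)*6 = 2)
F(L) = -3 + L
E = -8 (E = -2*5 + 2 = -10 + 2 = -8)
x(t) = 3 - 8*t
x(1)*8 + (F(-4) + 7)/(5 + 6) = (3 - 8*1)*8 + ((-3 - 4) + 7)/(5 + 6) = (3 - 8)*8 + (-7 + 7)/11 = -5*8 + 0*(1/11) = -40 + 0 = -40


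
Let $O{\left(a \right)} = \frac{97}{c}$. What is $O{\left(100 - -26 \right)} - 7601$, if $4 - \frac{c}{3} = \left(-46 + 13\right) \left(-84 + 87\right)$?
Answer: $- \frac{2348612}{309} \approx -7600.7$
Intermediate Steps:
$c = 309$ ($c = 12 - 3 \left(-46 + 13\right) \left(-84 + 87\right) = 12 - 3 \left(\left(-33\right) 3\right) = 12 - -297 = 12 + 297 = 309$)
$O{\left(a \right)} = \frac{97}{309}$
$O{\left(100 - -26 \right)} - 7601 = \frac{97}{309} - 7601 = - \frac{2348612}{309}$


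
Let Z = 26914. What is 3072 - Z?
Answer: -23842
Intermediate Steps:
3072 - Z = 3072 - 1*26914 = 3072 - 26914 = -23842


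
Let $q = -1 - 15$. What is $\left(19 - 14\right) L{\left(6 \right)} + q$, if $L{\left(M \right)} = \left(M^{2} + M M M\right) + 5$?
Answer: $1269$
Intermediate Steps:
$L{\left(M \right)} = 5 + M^{2} + M^{3}$ ($L{\left(M \right)} = \left(M^{2} + M^{2} M\right) + 5 = \left(M^{2} + M^{3}\right) + 5 = 5 + M^{2} + M^{3}$)
$q = -16$ ($q = -1 - 15 = -16$)
$\left(19 - 14\right) L{\left(6 \right)} + q = \left(19 - 14\right) \left(5 + 6^{2} + 6^{3}\right) - 16 = 5 \left(5 + 36 + 216\right) - 16 = 5 \cdot 257 - 16 = 1285 - 16 = 1269$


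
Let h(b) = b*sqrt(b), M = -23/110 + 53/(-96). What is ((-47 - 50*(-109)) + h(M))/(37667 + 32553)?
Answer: 5403/70220 - 4019*I*sqrt(1326270)/489405312000 ≈ 0.076944 - 9.4573e-6*I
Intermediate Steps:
M = -4019/5280 (M = -23*1/110 + 53*(-1/96) = -23/110 - 53/96 = -4019/5280 ≈ -0.76117)
h(b) = b**(3/2)
((-47 - 50*(-109)) + h(M))/(37667 + 32553) = ((-47 - 50*(-109)) + (-4019/5280)**(3/2))/(37667 + 32553) = ((-47 + 5450) - 4019*I*sqrt(1326270)/6969600)/70220 = (5403 - 4019*I*sqrt(1326270)/6969600)*(1/70220) = 5403/70220 - 4019*I*sqrt(1326270)/489405312000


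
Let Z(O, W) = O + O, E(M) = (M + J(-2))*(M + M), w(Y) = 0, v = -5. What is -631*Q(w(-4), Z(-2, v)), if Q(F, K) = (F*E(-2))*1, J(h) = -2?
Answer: 0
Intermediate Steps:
E(M) = 2*M*(-2 + M) (E(M) = (M - 2)*(M + M) = (-2 + M)*(2*M) = 2*M*(-2 + M))
Z(O, W) = 2*O
Q(F, K) = 16*F (Q(F, K) = (F*(2*(-2)*(-2 - 2)))*1 = (F*(2*(-2)*(-4)))*1 = (F*16)*1 = (16*F)*1 = 16*F)
-631*Q(w(-4), Z(-2, v)) = -10096*0 = -631*0 = 0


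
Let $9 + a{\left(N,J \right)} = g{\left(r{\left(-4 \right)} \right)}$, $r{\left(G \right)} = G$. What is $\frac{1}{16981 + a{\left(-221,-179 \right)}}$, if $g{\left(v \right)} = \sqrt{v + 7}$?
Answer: $\frac{16972}{288048781} - \frac{\sqrt{3}}{288048781} \approx 5.8915 \cdot 10^{-5}$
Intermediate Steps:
$g{\left(v \right)} = \sqrt{7 + v}$
$a{\left(N,J \right)} = -9 + \sqrt{3}$ ($a{\left(N,J \right)} = -9 + \sqrt{7 - 4} = -9 + \sqrt{3}$)
$\frac{1}{16981 + a{\left(-221,-179 \right)}} = \frac{1}{16981 - \left(9 - \sqrt{3}\right)} = \frac{1}{16972 + \sqrt{3}}$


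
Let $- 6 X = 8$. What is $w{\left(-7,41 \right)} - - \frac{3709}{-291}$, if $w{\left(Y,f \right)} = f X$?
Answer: $- \frac{6539}{97} \approx -67.412$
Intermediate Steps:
$X = - \frac{4}{3}$ ($X = \left(- \frac{1}{6}\right) 8 = - \frac{4}{3} \approx -1.3333$)
$w{\left(Y,f \right)} = - \frac{4 f}{3}$ ($w{\left(Y,f \right)} = f \left(- \frac{4}{3}\right) = - \frac{4 f}{3}$)
$w{\left(-7,41 \right)} - - \frac{3709}{-291} = \left(- \frac{4}{3}\right) 41 - - \frac{3709}{-291} = - \frac{164}{3} - \left(-3709\right) \left(- \frac{1}{291}\right) = - \frac{164}{3} - \frac{3709}{291} = - \frac{6539}{97}$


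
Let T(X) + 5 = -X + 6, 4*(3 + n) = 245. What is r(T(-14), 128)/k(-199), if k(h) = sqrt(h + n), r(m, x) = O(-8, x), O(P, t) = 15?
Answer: -30*I*sqrt(563)/563 ≈ -1.2643*I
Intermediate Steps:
n = 233/4 (n = -3 + (1/4)*245 = -3 + 245/4 = 233/4 ≈ 58.250)
T(X) = 1 - X (T(X) = -5 + (-X + 6) = -5 + (6 - X) = 1 - X)
r(m, x) = 15
k(h) = sqrt(233/4 + h) (k(h) = sqrt(h + 233/4) = sqrt(233/4 + h))
r(T(-14), 128)/k(-199) = 15/((sqrt(233 + 4*(-199))/2)) = 15/((sqrt(233 - 796)/2)) = 15/((sqrt(-563)/2)) = 15/(((I*sqrt(563))/2)) = 15/((I*sqrt(563)/2)) = 15*(-2*I*sqrt(563)/563) = -30*I*sqrt(563)/563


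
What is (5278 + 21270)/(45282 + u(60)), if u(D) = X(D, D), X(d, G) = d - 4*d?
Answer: 13274/22551 ≈ 0.58862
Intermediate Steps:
X(d, G) = -3*d
u(D) = -3*D
(5278 + 21270)/(45282 + u(60)) = (5278 + 21270)/(45282 - 3*60) = 26548/(45282 - 180) = 26548/45102 = 26548*(1/45102) = 13274/22551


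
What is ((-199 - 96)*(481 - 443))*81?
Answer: -908010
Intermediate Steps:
((-199 - 96)*(481 - 443))*81 = -295*38*81 = -11210*81 = -908010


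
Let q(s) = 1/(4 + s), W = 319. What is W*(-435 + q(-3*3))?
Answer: -694144/5 ≈ -1.3883e+5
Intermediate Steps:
W*(-435 + q(-3*3)) = 319*(-435 + 1/(4 - 3*3)) = 319*(-435 + 1/(4 - 9)) = 319*(-435 + 1/(-5)) = 319*(-435 - 1/5) = 319*(-2176/5) = -694144/5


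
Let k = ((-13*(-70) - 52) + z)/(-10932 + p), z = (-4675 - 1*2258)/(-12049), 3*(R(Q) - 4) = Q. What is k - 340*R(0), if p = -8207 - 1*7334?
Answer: -433813865695/318973177 ≈ -1360.0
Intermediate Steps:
R(Q) = 4 + Q/3
z = 6933/12049 (z = (-4675 - 2258)*(-1/12049) = -6933*(-1/12049) = 6933/12049 ≈ 0.57540)
p = -15541 (p = -8207 - 7334 = -15541)
k = -10344975/318973177 (k = ((-13*(-70) - 52) + 6933/12049)/(-10932 - 15541) = ((910 - 52) + 6933/12049)/(-26473) = (858 + 6933/12049)*(-1/26473) = (10344975/12049)*(-1/26473) = -10344975/318973177 ≈ -0.032432)
k - 340*R(0) = -10344975/318973177 - 340*(4 + (1/3)*0) = -10344975/318973177 - 340*(4 + 0) = -10344975/318973177 - 340*4 = -10344975/318973177 - 1360 = -433813865695/318973177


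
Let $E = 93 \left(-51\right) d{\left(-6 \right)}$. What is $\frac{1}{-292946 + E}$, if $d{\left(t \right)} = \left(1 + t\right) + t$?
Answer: $- \frac{1}{240773} \approx -4.1533 \cdot 10^{-6}$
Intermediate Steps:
$d{\left(t \right)} = 1 + 2 t$
$E = 52173$ ($E = 93 \left(-51\right) \left(1 + 2 \left(-6\right)\right) = - 4743 \left(1 - 12\right) = \left(-4743\right) \left(-11\right) = 52173$)
$\frac{1}{-292946 + E} = \frac{1}{-292946 + 52173} = \frac{1}{-240773} = - \frac{1}{240773}$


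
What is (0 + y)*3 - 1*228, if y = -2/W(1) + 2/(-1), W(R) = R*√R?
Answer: -240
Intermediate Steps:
W(R) = R^(3/2)
y = -4 (y = -2/(1^(3/2)) + 2/(-1) = -2/1 + 2*(-1) = -2*1 - 2 = -2 - 2 = -4)
(0 + y)*3 - 1*228 = (0 - 4)*3 - 1*228 = -4*3 - 228 = -12 - 228 = -240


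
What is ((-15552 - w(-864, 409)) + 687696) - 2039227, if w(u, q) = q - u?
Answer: -1368356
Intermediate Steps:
((-15552 - w(-864, 409)) + 687696) - 2039227 = ((-15552 - (409 - 1*(-864))) + 687696) - 2039227 = ((-15552 - (409 + 864)) + 687696) - 2039227 = ((-15552 - 1*1273) + 687696) - 2039227 = ((-15552 - 1273) + 687696) - 2039227 = (-16825 + 687696) - 2039227 = 670871 - 2039227 = -1368356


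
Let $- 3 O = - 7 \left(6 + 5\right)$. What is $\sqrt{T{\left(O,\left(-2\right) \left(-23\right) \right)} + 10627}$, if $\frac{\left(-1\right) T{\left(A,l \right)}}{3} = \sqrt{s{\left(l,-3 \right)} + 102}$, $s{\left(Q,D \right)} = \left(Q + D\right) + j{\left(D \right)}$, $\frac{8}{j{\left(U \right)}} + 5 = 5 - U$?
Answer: $\sqrt{10627 - \sqrt{1329}} \approx 102.91$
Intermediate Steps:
$j{\left(U \right)} = - \frac{8}{U}$ ($j{\left(U \right)} = \frac{8}{-5 - \left(-5 + U\right)} = \frac{8}{\left(-1\right) U} = 8 \left(- \frac{1}{U}\right) = - \frac{8}{U}$)
$s{\left(Q,D \right)} = D + Q - \frac{8}{D}$ ($s{\left(Q,D \right)} = \left(Q + D\right) - \frac{8}{D} = \left(D + Q\right) - \frac{8}{D} = D + Q - \frac{8}{D}$)
$O = \frac{77}{3}$ ($O = - \frac{\left(-7\right) \left(6 + 5\right)}{3} = - \frac{\left(-7\right) 11}{3} = \left(- \frac{1}{3}\right) \left(-77\right) = \frac{77}{3} \approx 25.667$)
$T{\left(A,l \right)} = - 3 \sqrt{\frac{305}{3} + l}$ ($T{\left(A,l \right)} = - 3 \sqrt{\left(-3 + l - \frac{8}{-3}\right) + 102} = - 3 \sqrt{\left(-3 + l - - \frac{8}{3}\right) + 102} = - 3 \sqrt{\left(-3 + l + \frac{8}{3}\right) + 102} = - 3 \sqrt{\left(- \frac{1}{3} + l\right) + 102} = - 3 \sqrt{\frac{305}{3} + l}$)
$\sqrt{T{\left(O,\left(-2\right) \left(-23\right) \right)} + 10627} = \sqrt{- \sqrt{915 + 9 \left(\left(-2\right) \left(-23\right)\right)} + 10627} = \sqrt{- \sqrt{915 + 9 \cdot 46} + 10627} = \sqrt{- \sqrt{915 + 414} + 10627} = \sqrt{- \sqrt{1329} + 10627} = \sqrt{10627 - \sqrt{1329}}$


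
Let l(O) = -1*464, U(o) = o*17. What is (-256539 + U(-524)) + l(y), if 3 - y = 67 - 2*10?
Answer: -265911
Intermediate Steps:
U(o) = 17*o
y = -44 (y = 3 - (67 - 2*10) = 3 - (67 - 20) = 3 - 1*47 = 3 - 47 = -44)
l(O) = -464
(-256539 + U(-524)) + l(y) = (-256539 + 17*(-524)) - 464 = (-256539 - 8908) - 464 = -265447 - 464 = -265911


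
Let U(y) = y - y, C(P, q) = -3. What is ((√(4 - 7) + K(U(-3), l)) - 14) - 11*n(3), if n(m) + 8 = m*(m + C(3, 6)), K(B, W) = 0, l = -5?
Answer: 74 + I*√3 ≈ 74.0 + 1.732*I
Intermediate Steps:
U(y) = 0
n(m) = -8 + m*(-3 + m) (n(m) = -8 + m*(m - 3) = -8 + m*(-3 + m))
((√(4 - 7) + K(U(-3), l)) - 14) - 11*n(3) = ((√(4 - 7) + 0) - 14) - 11*(-8 + 3² - 3*3) = ((√(-3) + 0) - 14) - 11*(-8 + 9 - 9) = ((I*√3 + 0) - 14) - 11*(-8) = (I*√3 - 14) + 88 = (-14 + I*√3) + 88 = 74 + I*√3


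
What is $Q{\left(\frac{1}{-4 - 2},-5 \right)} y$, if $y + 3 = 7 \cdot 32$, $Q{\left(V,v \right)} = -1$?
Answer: $-221$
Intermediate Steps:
$y = 221$ ($y = -3 + 7 \cdot 32 = -3 + 224 = 221$)
$Q{\left(\frac{1}{-4 - 2},-5 \right)} y = \left(-1\right) 221 = -221$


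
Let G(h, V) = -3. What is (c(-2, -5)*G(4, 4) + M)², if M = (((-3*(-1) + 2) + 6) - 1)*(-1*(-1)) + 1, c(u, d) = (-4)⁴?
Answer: 573049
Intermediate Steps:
c(u, d) = 256
M = 11 (M = (((3 + 2) + 6) - 1)*1 + 1 = ((5 + 6) - 1)*1 + 1 = (11 - 1)*1 + 1 = 10*1 + 1 = 10 + 1 = 11)
(c(-2, -5)*G(4, 4) + M)² = (256*(-3) + 11)² = (-768 + 11)² = (-757)² = 573049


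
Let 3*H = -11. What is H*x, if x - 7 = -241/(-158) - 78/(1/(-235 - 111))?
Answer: -15639987/158 ≈ -98987.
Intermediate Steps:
H = -11/3 (H = (⅓)*(-11) = -11/3 ≈ -3.6667)
x = 4265451/158 (x = 7 + (-241/(-158) - 78/(1/(-235 - 111))) = 7 + (-241*(-1/158) - 78/(1/(-346))) = 7 + (241/158 - 78/(-1/346)) = 7 + (241/158 - 78*(-346)) = 7 + (241/158 + 26988) = 7 + 4264345/158 = 4265451/158 ≈ 26997.)
H*x = -11/3*4265451/158 = -15639987/158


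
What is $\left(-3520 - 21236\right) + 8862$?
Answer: $-15894$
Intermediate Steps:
$\left(-3520 - 21236\right) + 8862 = -24756 + 8862 = -15894$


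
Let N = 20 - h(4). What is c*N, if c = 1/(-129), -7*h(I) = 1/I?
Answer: -187/1204 ≈ -0.15532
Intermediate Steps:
h(I) = -1/(7*I)
N = 561/28 (N = 20 - (-1)/(7*4) = 20 - 1*(-1/28) = 20 + 1/28 = 561/28 ≈ 20.036)
c = -1/129 ≈ -0.0077519
c*N = -1/129*561/28 = -187/1204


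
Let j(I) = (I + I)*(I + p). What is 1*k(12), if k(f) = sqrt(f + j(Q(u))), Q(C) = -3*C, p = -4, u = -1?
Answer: sqrt(6) ≈ 2.4495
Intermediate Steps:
j(I) = 2*I*(-4 + I) (j(I) = (I + I)*(I - 4) = (2*I)*(-4 + I) = 2*I*(-4 + I))
k(f) = sqrt(-6 + f) (k(f) = sqrt(f + 2*(-3*(-1))*(-4 - 3*(-1))) = sqrt(f + 2*3*(-4 + 3)) = sqrt(f + 2*3*(-1)) = sqrt(f - 6) = sqrt(-6 + f))
1*k(12) = 1*sqrt(-6 + 12) = 1*sqrt(6) = sqrt(6)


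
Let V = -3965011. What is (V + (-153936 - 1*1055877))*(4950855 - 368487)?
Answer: -23712947903232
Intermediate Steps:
(V + (-153936 - 1*1055877))*(4950855 - 368487) = (-3965011 + (-153936 - 1*1055877))*(4950855 - 368487) = (-3965011 + (-153936 - 1055877))*4582368 = (-3965011 - 1209813)*4582368 = -5174824*4582368 = -23712947903232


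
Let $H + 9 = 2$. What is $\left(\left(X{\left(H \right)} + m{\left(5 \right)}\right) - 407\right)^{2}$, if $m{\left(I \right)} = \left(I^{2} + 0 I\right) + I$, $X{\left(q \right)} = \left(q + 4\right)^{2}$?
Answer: $135424$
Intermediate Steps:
$H = -7$ ($H = -9 + 2 = -7$)
$X{\left(q \right)} = \left(4 + q\right)^{2}$
$m{\left(I \right)} = I + I^{2}$ ($m{\left(I \right)} = \left(I^{2} + 0\right) + I = I^{2} + I = I + I^{2}$)
$\left(\left(X{\left(H \right)} + m{\left(5 \right)}\right) - 407\right)^{2} = \left(\left(\left(4 - 7\right)^{2} + 5 \left(1 + 5\right)\right) - 407\right)^{2} = \left(\left(\left(-3\right)^{2} + 5 \cdot 6\right) - 407\right)^{2} = \left(\left(9 + 30\right) - 407\right)^{2} = \left(39 - 407\right)^{2} = \left(-368\right)^{2} = 135424$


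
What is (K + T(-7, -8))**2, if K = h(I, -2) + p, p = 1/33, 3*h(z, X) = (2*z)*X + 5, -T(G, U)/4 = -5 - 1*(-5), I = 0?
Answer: 3136/1089 ≈ 2.8797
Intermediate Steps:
T(G, U) = 0 (T(G, U) = -4*(-5 - 1*(-5)) = -4*(-5 + 5) = -4*0 = 0)
h(z, X) = 5/3 + 2*X*z/3 (h(z, X) = ((2*z)*X + 5)/3 = (2*X*z + 5)/3 = (5 + 2*X*z)/3 = 5/3 + 2*X*z/3)
p = 1/33 ≈ 0.030303
K = 56/33 (K = (5/3 + (2/3)*(-2)*0) + 1/33 = (5/3 + 0) + 1/33 = 5/3 + 1/33 = 56/33 ≈ 1.6970)
(K + T(-7, -8))**2 = (56/33 + 0)**2 = (56/33)**2 = 3136/1089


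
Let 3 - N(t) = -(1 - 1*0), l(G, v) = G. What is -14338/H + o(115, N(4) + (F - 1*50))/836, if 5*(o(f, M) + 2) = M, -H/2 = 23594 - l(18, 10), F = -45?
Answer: 6896311/24636920 ≈ 0.27992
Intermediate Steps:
N(t) = 4 (N(t) = 3 - (-1)*(1 - 1*0) = 3 - (-1)*(1 + 0) = 3 - (-1) = 3 - 1*(-1) = 3 + 1 = 4)
H = -47152 (H = -2*(23594 - 1*18) = -2*(23594 - 18) = -2*23576 = -47152)
o(f, M) = -2 + M/5
-14338/H + o(115, N(4) + (F - 1*50))/836 = -14338/(-47152) + (-2 + (4 + (-45 - 1*50))/5)/836 = -14338*(-1/47152) + (-2 + (4 + (-45 - 50))/5)*(1/836) = 7169/23576 + (-2 + (4 - 95)/5)*(1/836) = 7169/23576 + (-2 + (⅕)*(-91))*(1/836) = 7169/23576 + (-2 - 91/5)*(1/836) = 7169/23576 - 101/5*1/836 = 7169/23576 - 101/4180 = 6896311/24636920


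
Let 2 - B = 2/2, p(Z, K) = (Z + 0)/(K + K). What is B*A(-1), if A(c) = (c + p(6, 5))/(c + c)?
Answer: ⅕ ≈ 0.20000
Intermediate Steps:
p(Z, K) = Z/(2*K) (p(Z, K) = Z/((2*K)) = Z*(1/(2*K)) = Z/(2*K))
B = 1 (B = 2 - 2/2 = 2 - 1*1 = 2 - 1 = 1)
A(c) = (⅗ + c)/(2*c) (A(c) = (c + (½)*6/5)/(c + c) = (c + (½)*6*(⅕))/((2*c)) = (c + ⅗)*(1/(2*c)) = (⅗ + c)*(1/(2*c)) = (⅗ + c)/(2*c))
B*A(-1) = 1*((⅒)*(3 + 5*(-1))/(-1)) = 1*((⅒)*(-1)*(3 - 5)) = 1*((⅒)*(-1)*(-2)) = 1*(⅕) = ⅕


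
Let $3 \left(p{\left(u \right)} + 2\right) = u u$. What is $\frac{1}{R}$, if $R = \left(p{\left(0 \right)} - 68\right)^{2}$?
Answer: $\frac{1}{4900} \approx 0.00020408$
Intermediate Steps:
$p{\left(u \right)} = -2 + \frac{u^{2}}{3}$ ($p{\left(u \right)} = -2 + \frac{u u}{3} = -2 + \frac{u^{2}}{3}$)
$R = 4900$ ($R = \left(\left(-2 + \frac{0^{2}}{3}\right) - 68\right)^{2} = \left(\left(-2 + \frac{1}{3} \cdot 0\right) - 68\right)^{2} = \left(\left(-2 + 0\right) - 68\right)^{2} = \left(-2 - 68\right)^{2} = \left(-70\right)^{2} = 4900$)
$\frac{1}{R} = \frac{1}{4900}$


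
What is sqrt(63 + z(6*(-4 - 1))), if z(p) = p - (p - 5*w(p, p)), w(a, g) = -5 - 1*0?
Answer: sqrt(38) ≈ 6.1644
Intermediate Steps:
w(a, g) = -5 (w(a, g) = -5 + 0 = -5)
z(p) = -25 (z(p) = p - (p - 5*(-5)) = p - (p + 25) = p - (25 + p) = p + (-25 - p) = -25)
sqrt(63 + z(6*(-4 - 1))) = sqrt(63 - 25) = sqrt(38)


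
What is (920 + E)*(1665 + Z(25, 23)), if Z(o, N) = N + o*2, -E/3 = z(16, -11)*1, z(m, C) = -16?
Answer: 1682384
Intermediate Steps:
E = 48 (E = -(-48) = -3*(-16) = 48)
Z(o, N) = N + 2*o
(920 + E)*(1665 + Z(25, 23)) = (920 + 48)*(1665 + (23 + 2*25)) = 968*(1665 + (23 + 50)) = 968*(1665 + 73) = 968*1738 = 1682384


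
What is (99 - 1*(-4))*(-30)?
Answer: -3090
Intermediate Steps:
(99 - 1*(-4))*(-30) = (99 + 4)*(-30) = 103*(-30) = -3090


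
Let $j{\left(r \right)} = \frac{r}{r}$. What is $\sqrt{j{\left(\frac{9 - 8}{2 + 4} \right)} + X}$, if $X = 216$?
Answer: $\sqrt{217} \approx 14.731$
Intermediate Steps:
$j{\left(r \right)} = 1$
$\sqrt{j{\left(\frac{9 - 8}{2 + 4} \right)} + X} = \sqrt{1 + 216} = \sqrt{217}$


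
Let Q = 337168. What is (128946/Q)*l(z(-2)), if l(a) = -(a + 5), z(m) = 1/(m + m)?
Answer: -1224987/674336 ≈ -1.8166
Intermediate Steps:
z(m) = 1/(2*m)
l(a) = -5 - a (l(a) = -(5 + a) = -5 - a)
(128946/Q)*l(z(-2)) = (128946/337168)*(-5 - 1/(2*(-2))) = (128946*(1/337168))*(-5 - (-1)/(2*2)) = 64473*(-5 - 1*(-1/4))/168584 = 64473*(-5 + 1/4)/168584 = (64473/168584)*(-19/4) = -1224987/674336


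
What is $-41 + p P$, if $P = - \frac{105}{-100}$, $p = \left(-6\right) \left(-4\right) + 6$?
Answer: $- \frac{19}{2} \approx -9.5$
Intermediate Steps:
$p = 30$ ($p = 24 + 6 = 30$)
$P = \frac{21}{20}$ ($P = \left(-105\right) \left(- \frac{1}{100}\right) = \frac{21}{20} \approx 1.05$)
$-41 + p P = -41 + 30 \cdot \frac{21}{20} = -41 + \frac{63}{2} = - \frac{19}{2}$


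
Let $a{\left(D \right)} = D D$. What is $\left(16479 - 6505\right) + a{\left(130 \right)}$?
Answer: $26874$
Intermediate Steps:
$a{\left(D \right)} = D^{2}$
$\left(16479 - 6505\right) + a{\left(130 \right)} = \left(16479 - 6505\right) + 130^{2} = 9974 + 16900 = 26874$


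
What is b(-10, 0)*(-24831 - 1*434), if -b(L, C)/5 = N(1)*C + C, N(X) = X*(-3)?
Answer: 0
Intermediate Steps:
N(X) = -3*X
b(L, C) = 10*C (b(L, C) = -5*((-3*1)*C + C) = -5*(-3*C + C) = -(-10)*C = 10*C)
b(-10, 0)*(-24831 - 1*434) = (10*0)*(-24831 - 1*434) = 0*(-24831 - 434) = 0*(-25265) = 0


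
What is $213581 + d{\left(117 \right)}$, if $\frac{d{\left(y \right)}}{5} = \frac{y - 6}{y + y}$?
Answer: $\frac{16659503}{78} \approx 2.1358 \cdot 10^{5}$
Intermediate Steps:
$d{\left(y \right)} = \frac{5 \left(-6 + y\right)}{2 y}$ ($d{\left(y \right)} = 5 \frac{y - 6}{y + y} = 5 \frac{-6 + y}{2 y} = \frac{5 \left(-6 + y\right)}{2 y}$)
$213581 + d{\left(117 \right)} = 213581 + \left(\frac{5}{2} - \frac{15}{117}\right) = 213581 + \left(\frac{5}{2} - \frac{5}{39}\right) = 213581 + \frac{185}{78} = \frac{16659503}{78}$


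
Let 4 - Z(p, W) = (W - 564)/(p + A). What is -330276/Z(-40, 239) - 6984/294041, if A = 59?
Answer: -1845181821588/117910441 ≈ -15649.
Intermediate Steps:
Z(p, W) = 4 - (-564 + W)/(59 + p) (Z(p, W) = 4 - (W - 564)/(p + 59) = 4 - (-564 + W)/(59 + p))
-330276/Z(-40, 239) - 6984/294041 = -330276*(59 - 40)/(800 - 1*239 + 4*(-40)) - 6984/294041 = -330276*19/(800 - 239 - 160) - 6984*1/294041 = -330276/((1/19)*401) - 6984/294041 = -330276/401/19 - 6984/294041 = -330276*19/401 - 6984/294041 = -6275244/401 - 6984/294041 = -1845181821588/117910441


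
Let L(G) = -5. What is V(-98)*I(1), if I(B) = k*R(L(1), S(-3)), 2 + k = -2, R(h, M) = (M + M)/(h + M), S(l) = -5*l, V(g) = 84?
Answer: -1008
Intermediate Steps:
R(h, M) = 2*M/(M + h) (R(h, M) = (2*M)/(M + h) = 2*M/(M + h))
k = -4 (k = -2 - 2 = -4)
I(B) = -12 (I(B) = -8*(-5*(-3))/(-5*(-3) - 5) = -8*15/(15 - 5) = -8*15/10 = -4*3 = -12)
V(-98)*I(1) = 84*(-12) = -1008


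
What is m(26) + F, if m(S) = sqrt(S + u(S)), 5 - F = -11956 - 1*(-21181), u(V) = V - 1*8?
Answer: -9220 + 2*sqrt(11) ≈ -9213.4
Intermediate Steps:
u(V) = -8 + V (u(V) = V - 8 = -8 + V)
F = -9220 (F = 5 - (-11956 - 1*(-21181)) = 5 - (-11956 + 21181) = 5 - 1*9225 = 5 - 9225 = -9220)
m(S) = sqrt(-8 + 2*S) (m(S) = sqrt(S + (-8 + S)) = sqrt(-8 + 2*S))
m(26) + F = sqrt(-8 + 2*26) - 9220 = sqrt(-8 + 52) - 9220 = sqrt(44) - 9220 = 2*sqrt(11) - 9220 = -9220 + 2*sqrt(11)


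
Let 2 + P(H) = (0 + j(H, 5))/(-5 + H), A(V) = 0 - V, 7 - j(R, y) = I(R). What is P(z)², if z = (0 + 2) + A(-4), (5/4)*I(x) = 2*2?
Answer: 81/25 ≈ 3.2400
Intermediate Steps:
I(x) = 16/5 (I(x) = 4*(2*2)/5 = (⅘)*4 = 16/5)
j(R, y) = 19/5 (j(R, y) = 7 - 1*16/5 = 7 - 16/5 = 19/5)
A(V) = -V
z = 6 (z = (0 + 2) - 1*(-4) = 2 + 4 = 6)
P(H) = -2 + 19/(5*(-5 + H)) (P(H) = -2 + (0 + 19/5)/(-5 + H) = -2 + 19/(5*(-5 + H)))
P(z)² = ((69 - 10*6)/(5*(-5 + 6)))² = ((⅕)*(69 - 60)/1)² = ((⅕)*1*9)² = (9/5)² = 81/25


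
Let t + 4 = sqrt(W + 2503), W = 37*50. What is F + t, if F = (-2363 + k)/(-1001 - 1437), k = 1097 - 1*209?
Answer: -8277/2438 + sqrt(4353) ≈ 62.582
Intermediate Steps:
W = 1850
k = 888 (k = 1097 - 209 = 888)
F = 1475/2438 (F = (-2363 + 888)/(-1001 - 1437) = -1475/(-2438) = -1475*(-1/2438) = 1475/2438 ≈ 0.60500)
t = -4 + sqrt(4353) (t = -4 + sqrt(1850 + 2503) = -4 + sqrt(4353) ≈ 61.977)
F + t = 1475/2438 + (-4 + sqrt(4353)) = -8277/2438 + sqrt(4353)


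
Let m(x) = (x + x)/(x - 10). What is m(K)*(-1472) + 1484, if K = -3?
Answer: 10460/13 ≈ 804.62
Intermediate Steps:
m(x) = 2*x/(-10 + x) (m(x) = (2*x)/(-10 + x) = 2*x/(-10 + x))
m(K)*(-1472) + 1484 = (2*(-3)/(-10 - 3))*(-1472) + 1484 = (2*(-3)/(-13))*(-1472) + 1484 = (2*(-3)*(-1/13))*(-1472) + 1484 = (6/13)*(-1472) + 1484 = -8832/13 + 1484 = 10460/13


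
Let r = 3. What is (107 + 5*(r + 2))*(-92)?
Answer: -12144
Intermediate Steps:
(107 + 5*(r + 2))*(-92) = (107 + 5*(3 + 2))*(-92) = (107 + 5*5)*(-92) = (107 + 25)*(-92) = 132*(-92) = -12144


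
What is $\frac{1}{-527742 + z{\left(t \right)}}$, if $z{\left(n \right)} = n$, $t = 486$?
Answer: $- \frac{1}{527256} \approx -1.8966 \cdot 10^{-6}$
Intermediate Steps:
$\frac{1}{-527742 + z{\left(t \right)}} = \frac{1}{-527742 + 486} = \frac{1}{-527256} = - \frac{1}{527256}$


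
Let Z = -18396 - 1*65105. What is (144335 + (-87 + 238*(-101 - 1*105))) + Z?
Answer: 11719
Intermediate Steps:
Z = -83501 (Z = -18396 - 65105 = -83501)
(144335 + (-87 + 238*(-101 - 1*105))) + Z = (144335 + (-87 + 238*(-101 - 1*105))) - 83501 = (144335 + (-87 + 238*(-101 - 105))) - 83501 = (144335 + (-87 + 238*(-206))) - 83501 = (144335 + (-87 - 49028)) - 83501 = (144335 - 49115) - 83501 = 95220 - 83501 = 11719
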